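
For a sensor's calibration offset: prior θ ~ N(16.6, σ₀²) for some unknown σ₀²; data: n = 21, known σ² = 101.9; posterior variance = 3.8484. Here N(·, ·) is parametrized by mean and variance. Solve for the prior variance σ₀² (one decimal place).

Posterior precision equals prior precision plus data precision: 1/σ_n² = 1/σ₀² + n/σ².
So 1/σ₀² = 1/3.8484 − 21/101.9 = 0.259848 − 0.206084 = 0.053764.
Hence σ₀² = 1/0.053764 ≈ 18.6.

σ₀² = 18.6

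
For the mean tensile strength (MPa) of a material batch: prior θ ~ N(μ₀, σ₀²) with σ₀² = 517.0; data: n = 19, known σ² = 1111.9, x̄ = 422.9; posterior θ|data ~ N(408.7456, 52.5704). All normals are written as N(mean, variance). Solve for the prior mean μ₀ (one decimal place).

With known observation variance, the Normal–Normal posterior has precision τ_n = τ₀ + n/σ² and mean μ_n = (τ₀μ₀ + (n/σ²)x̄)/τ_n.
Here τ₀ = 1/517.0 = 0.001934 and τ_data = 19/1111.9 = 0.017088, so τ_n = 0.019022.
Rearranging for μ₀: μ₀ = (μ_n·τ_n − τ_data·x̄)/τ₀ = (408.7456·0.019022 − 0.017088·422.9) / 0.001934 = 0.548644/0.001934 ≈ 283.7.

μ₀ = 283.7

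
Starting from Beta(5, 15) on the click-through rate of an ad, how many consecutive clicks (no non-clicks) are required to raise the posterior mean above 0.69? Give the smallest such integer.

k = 29

After k clicks and 0 non-clicks the posterior is Beta(5+k, 15), with mean (5+k)/(5+15+k).
Set (5+k)/(20+k) > 0.69 and solve: k > (0.69·20 − 5)/(1 − 0.69) = 28.387.
The smallest integer exceeding 28.387 is 29, and checking k=29: (34)/(49) = 0.6939 > 0.69.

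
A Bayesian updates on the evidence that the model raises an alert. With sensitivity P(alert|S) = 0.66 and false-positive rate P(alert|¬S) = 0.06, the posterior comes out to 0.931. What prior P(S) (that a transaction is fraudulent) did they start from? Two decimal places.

P(S) = 0.55

Bayes' rule in odds form gives O(S|E) = O(S)·[P(E|S)/P(E|¬S)], hence O(S) = O(S|E)/LR.
Posterior odds = 0.931/(1−0.931) = 13.4928. LR = 0.66/0.06 = 11.0000.
Prior odds = 13.4928/11.0000 = 1.2266, so P(S) = 1.2266/(1+1.2266) ≈ 0.55.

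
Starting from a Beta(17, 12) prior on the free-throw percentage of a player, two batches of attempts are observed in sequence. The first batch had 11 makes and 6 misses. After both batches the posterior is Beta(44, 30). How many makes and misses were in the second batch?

16 makes and 12 misses

Sequential conjugate updates are equivalent to a single update on the pooled data, so total successes = posterior α − prior α and total failures = posterior β − prior β.
Total across both batches: 44−17=27 makes, 30−12=18 misses.
Subtract the first batch: 27−11=16 makes and 18−6=12 misses.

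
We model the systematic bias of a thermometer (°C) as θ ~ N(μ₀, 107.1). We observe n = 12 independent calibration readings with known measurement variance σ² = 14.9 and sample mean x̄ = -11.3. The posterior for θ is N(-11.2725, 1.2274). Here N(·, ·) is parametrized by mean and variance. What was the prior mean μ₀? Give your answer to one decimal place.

The posterior mean is a precision-weighted average: μ_n = (τ₀μ₀ + τ_data·x̄)/(τ₀+τ_data), with τ₀=1/σ₀² and τ_data=n/σ².
Here τ₀ = 1/107.1 = 0.009337 and τ_data = 12/14.9 = 0.805369, so τ_n = 0.814706.
Rearranging for μ₀: μ₀ = (μ_n·τ_n − τ_data·x̄)/τ₀ = (-11.2725·0.814706 − 0.805369·-11.3) / 0.009337 = -0.083104/0.009337 ≈ -8.9.

μ₀ = -8.9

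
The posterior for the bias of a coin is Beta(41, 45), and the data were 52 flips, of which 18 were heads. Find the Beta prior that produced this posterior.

Under Beta–binomial conjugacy the posterior parameters are (α+s, β+f).
Subtract the data counts: 41−18=23, 45−34=11.

Beta(23, 11)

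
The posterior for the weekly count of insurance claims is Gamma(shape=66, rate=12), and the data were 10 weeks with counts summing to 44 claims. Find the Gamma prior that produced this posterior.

Gamma(shape=22, rate=2)

Gamma–Poisson conjugacy: posterior shape = α + Σxᵢ, posterior rate = β + n.
So α = 66 − 44 = 22 and β = 12 − 10 = 2.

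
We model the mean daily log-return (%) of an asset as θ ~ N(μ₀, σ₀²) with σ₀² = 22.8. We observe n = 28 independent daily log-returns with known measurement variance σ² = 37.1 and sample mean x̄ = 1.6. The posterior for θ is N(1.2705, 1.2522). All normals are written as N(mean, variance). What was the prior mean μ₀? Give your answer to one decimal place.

μ₀ = -4.4

With known observation variance, the Normal–Normal posterior has precision τ_n = τ₀ + n/σ² and mean μ_n = (τ₀μ₀ + (n/σ²)x̄)/τ_n.
Here τ₀ = 1/22.8 = 0.043860 and τ_data = 28/37.1 = 0.754717, so τ_n = 0.798577.
Rearranging for μ₀: μ₀ = (μ_n·τ_n − τ_data·x̄)/τ₀ = (1.2705·0.798577 − 0.754717·1.6) / 0.043860 = -0.192955/0.043860 ≈ -4.4.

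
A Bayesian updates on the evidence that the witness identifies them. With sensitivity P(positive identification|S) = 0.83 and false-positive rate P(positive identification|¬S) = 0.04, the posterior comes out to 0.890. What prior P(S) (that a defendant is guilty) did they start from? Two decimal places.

P(S) = 0.28

Bayes' rule in odds form gives O(S|E) = O(S)·[P(E|S)/P(E|¬S)], hence O(S) = O(S|E)/LR.
Posterior odds = 0.890/(1−0.890) = 8.0909. LR = 0.83/0.04 = 20.7500.
Prior odds = 8.0909/20.7500 = 0.3899, so P(S) = 0.3899/(1+0.3899) ≈ 0.28.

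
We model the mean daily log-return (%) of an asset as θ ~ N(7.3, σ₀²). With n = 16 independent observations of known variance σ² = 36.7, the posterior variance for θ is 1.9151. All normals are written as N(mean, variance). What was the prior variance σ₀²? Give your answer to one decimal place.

For the Normal–Normal model with known σ², precisions add: τ_n = τ₀ + n/σ².
So 1/σ₀² = 1/1.9151 − 16/36.7 = 0.522166 − 0.435967 = 0.086199.
Hence σ₀² = 1/0.086199 ≈ 11.6.

σ₀² = 11.6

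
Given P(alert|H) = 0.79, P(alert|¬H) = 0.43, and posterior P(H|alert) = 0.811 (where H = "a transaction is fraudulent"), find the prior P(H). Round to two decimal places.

P(H) = 0.70

In odds form, posterior odds = prior odds × likelihood ratio, so prior odds = posterior odds ÷ LR.
Posterior odds = 0.811/(1−0.811) = 4.2910. LR = 0.79/0.43 = 1.8372.
Prior odds = 4.2910/1.8372 = 2.3356, so P(H) = 2.3356/(1+2.3356) ≈ 0.70.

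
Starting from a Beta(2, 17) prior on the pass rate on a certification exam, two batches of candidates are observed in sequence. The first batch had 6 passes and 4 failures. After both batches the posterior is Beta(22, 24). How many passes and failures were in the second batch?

14 passes and 3 failures

Sequential conjugate updates are equivalent to a single update on the pooled data, so total successes = posterior α − prior α and total failures = posterior β − prior β.
Total across both batches: 22−2=20 passes, 24−17=7 failures.
Subtract the first batch: 20−6=14 passes and 7−4=3 failures.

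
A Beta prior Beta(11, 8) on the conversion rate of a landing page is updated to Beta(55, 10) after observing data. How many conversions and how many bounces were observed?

44 conversions and 2 bounces

Beta is conjugate to the binomial likelihood: posterior = Beta(a+s, b+f).
So s = 55 − 11 = 44 and f = 10 − 8 = 2.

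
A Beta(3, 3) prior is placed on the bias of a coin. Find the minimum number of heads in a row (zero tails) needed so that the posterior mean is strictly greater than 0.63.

After k heads and 0 tails the posterior is Beta(3+k, 3), with mean (3+k)/(3+3+k).
Set (3+k)/(6+k) > 0.63 and solve: k > (0.63·6 − 3)/(1 − 0.63) = 2.108.
The smallest integer exceeding 2.108 is 3.

k = 3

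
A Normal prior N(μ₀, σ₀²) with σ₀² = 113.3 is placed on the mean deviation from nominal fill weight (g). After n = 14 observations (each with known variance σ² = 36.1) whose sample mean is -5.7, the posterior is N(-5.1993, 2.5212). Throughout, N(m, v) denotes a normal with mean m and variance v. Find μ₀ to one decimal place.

The posterior mean is a precision-weighted average: μ_n = (τ₀μ₀ + τ_data·x̄)/(τ₀+τ_data), with τ₀=1/σ₀² and τ_data=n/σ².
Here τ₀ = 1/113.3 = 0.008826 and τ_data = 14/36.1 = 0.387812, so τ_n = 0.396638.
Rearranging for μ₀: μ₀ = (μ_n·τ_n − τ_data·x̄)/τ₀ = (-5.1993·0.396638 − 0.387812·-5.7) / 0.008826 = 0.148288/0.008826 ≈ 16.8.

μ₀ = 16.8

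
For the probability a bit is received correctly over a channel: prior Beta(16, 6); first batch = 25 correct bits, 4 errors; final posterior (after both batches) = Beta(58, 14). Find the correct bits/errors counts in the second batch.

17 correct bits and 4 errors

Sequential conjugate updates are equivalent to a single update on the pooled data, so total successes = posterior α − prior α and total failures = posterior β − prior β.
Total across both batches: 58−16=42 correct bits, 14−6=8 errors.
Subtract the first batch: 42−25=17 correct bits and 8−4=4 errors.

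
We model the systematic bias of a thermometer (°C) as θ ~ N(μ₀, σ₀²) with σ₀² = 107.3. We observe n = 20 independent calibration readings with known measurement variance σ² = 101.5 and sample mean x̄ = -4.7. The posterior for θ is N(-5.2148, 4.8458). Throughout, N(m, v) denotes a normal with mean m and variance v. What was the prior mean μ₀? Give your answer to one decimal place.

With known observation variance, the Normal–Normal posterior has precision τ_n = τ₀ + n/σ² and mean μ_n = (τ₀μ₀ + (n/σ²)x̄)/τ_n.
Here τ₀ = 1/107.3 = 0.009320 and τ_data = 20/101.5 = 0.197044, so τ_n = 0.206364.
Rearranging for μ₀: μ₀ = (μ_n·τ_n − τ_data·x̄)/τ₀ = (-5.2148·0.206364 − 0.197044·-4.7) / 0.009320 = -0.150040/0.009320 ≈ -16.1.

μ₀ = -16.1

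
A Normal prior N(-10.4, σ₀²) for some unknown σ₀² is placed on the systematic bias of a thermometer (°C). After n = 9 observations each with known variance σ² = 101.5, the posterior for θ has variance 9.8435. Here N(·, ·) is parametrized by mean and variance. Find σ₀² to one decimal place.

σ₀² = 77.4

Posterior precision equals prior precision plus data precision: 1/σ_n² = 1/σ₀² + n/σ².
So 1/σ₀² = 1/9.8435 − 9/101.5 = 0.101590 − 0.088670 = 0.012920.
Hence σ₀² = 1/0.012920 ≈ 77.4.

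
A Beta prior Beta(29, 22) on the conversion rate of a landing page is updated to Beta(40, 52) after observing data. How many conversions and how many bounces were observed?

A Beta(α, β) prior with s successes and f failures in binomial data gives a Beta(α+s, β+f) posterior.
Match parameters: s=40−29=11, f=52−22=30.

11 conversions and 30 bounces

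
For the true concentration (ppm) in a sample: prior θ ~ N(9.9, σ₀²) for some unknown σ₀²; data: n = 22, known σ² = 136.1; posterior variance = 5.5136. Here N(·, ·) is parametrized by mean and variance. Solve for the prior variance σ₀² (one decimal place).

For the Normal–Normal model with known σ², precisions add: τ_n = τ₀ + n/σ².
So 1/σ₀² = 1/5.5136 − 22/136.1 = 0.181370 − 0.161646 = 0.019724.
Hence σ₀² = 1/0.019724 ≈ 50.7.

σ₀² = 50.7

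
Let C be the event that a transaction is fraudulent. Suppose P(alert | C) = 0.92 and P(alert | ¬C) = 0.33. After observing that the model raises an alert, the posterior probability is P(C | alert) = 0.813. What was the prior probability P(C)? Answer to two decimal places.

In odds form, posterior odds = prior odds × likelihood ratio, so prior odds = posterior odds ÷ LR.
Posterior odds = 0.813/(1−0.813) = 4.3476. LR = 0.92/0.33 = 2.7879.
Prior odds = 4.3476/2.7879 = 1.5595, so P(C) = 1.5595/(1+1.5595) ≈ 0.61.

P(C) = 0.61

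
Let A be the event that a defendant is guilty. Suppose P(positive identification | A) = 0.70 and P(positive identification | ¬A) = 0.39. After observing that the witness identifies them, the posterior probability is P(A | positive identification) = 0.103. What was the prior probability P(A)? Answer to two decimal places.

P(A) = 0.06

In odds form, posterior odds = prior odds × likelihood ratio, so prior odds = posterior odds ÷ LR.
Posterior odds = 0.103/(1−0.103) = 0.1148. LR = 0.70/0.39 = 1.7949.
Prior odds = 0.1148/1.7949 = 0.0640, so P(A) = 0.0640/(1+0.0640) ≈ 0.06.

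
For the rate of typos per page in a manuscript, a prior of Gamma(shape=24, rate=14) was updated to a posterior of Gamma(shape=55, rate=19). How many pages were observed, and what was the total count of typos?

n = 5 pages with total 31 typos

A Gamma(α, β) prior (rate parametrization) on a Poisson rate with n observations summing to S gives posterior Gamma(α+S, β+n).
Matching: Σxᵢ = 55 − 24 = 31 and n = 19 − 14 = 5.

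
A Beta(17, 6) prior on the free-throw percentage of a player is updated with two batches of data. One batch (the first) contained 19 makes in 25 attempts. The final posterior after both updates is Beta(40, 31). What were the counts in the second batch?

Sequential conjugate updates are equivalent to a single update on the pooled data, so total successes = posterior α − prior α and total failures = posterior β − prior β.
Total across both batches: 40−17=23 makes, 31−6=25 misses.
Subtract the first batch: 23−19=4 makes and 25−6=19 misses.

4 makes and 19 misses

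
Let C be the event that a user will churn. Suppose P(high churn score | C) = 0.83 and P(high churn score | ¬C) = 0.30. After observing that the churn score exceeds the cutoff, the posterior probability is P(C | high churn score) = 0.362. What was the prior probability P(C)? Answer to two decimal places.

P(C) = 0.17

In odds form, posterior odds = prior odds × likelihood ratio, so prior odds = posterior odds ÷ LR.
Posterior odds = 0.362/(1−0.362) = 0.5674. LR = 0.83/0.30 = 2.7667.
Prior odds = 0.5674/2.7667 = 0.2051, so P(C) = 0.2051/(1+0.2051) ≈ 0.17.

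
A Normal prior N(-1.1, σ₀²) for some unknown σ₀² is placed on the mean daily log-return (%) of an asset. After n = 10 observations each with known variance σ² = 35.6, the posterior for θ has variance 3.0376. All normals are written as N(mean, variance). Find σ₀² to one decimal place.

σ₀² = 20.7

For the Normal–Normal model with known σ², precisions add: τ_n = τ₀ + n/σ².
So 1/σ₀² = 1/3.0376 − 10/35.6 = 0.329207 − 0.280899 = 0.048308.
Hence σ₀² = 1/0.048308 ≈ 20.7.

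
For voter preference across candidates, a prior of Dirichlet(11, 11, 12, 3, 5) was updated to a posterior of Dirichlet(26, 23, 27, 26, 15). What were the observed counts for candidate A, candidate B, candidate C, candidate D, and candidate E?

For a Dirichlet(α) prior with multinomial counts c, the posterior is Dirichlet(α + c) componentwise.
Counts are posterior − prior componentwise: 26−11=15, 23−11=12, 27−12=15, 26−3=23, 15−5=10.

counts (15, 12, 15, 23, 10)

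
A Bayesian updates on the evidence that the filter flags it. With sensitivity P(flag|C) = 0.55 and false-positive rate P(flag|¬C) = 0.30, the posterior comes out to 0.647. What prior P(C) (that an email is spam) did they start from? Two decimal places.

Bayes' rule in odds form gives O(C|E) = O(C)·[P(E|C)/P(E|¬C)], hence O(C) = O(C|E)/LR.
Posterior odds = 0.647/(1−0.647) = 1.8329. LR = 0.55/0.30 = 1.8333.
Prior odds = 1.8329/1.8333 = 0.9998, so P(C) = 0.9998/(1+0.9998) ≈ 0.50.

P(C) = 0.50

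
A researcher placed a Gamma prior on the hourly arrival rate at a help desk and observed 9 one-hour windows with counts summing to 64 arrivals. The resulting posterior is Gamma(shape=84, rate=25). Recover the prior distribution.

Gamma–Poisson conjugacy: posterior shape = α + Σxᵢ, posterior rate = β + n.
So α = 84 − 64 = 20 and β = 25 − 9 = 16.

Gamma(shape=20, rate=16)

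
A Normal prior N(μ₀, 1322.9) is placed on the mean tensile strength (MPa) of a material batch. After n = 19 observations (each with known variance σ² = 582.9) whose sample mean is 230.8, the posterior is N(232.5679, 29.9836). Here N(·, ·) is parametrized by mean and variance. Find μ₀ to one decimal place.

μ₀ = 308.8

The posterior mean is a precision-weighted average: μ_n = (τ₀μ₀ + τ_data·x̄)/(τ₀+τ_data), with τ₀=1/σ₀² and τ_data=n/σ².
Here τ₀ = 1/1322.9 = 0.000756 and τ_data = 19/582.9 = 0.032596, so τ_n = 0.033352.
Rearranging for μ₀: μ₀ = (μ_n·τ_n − τ_data·x̄)/τ₀ = (232.5679·0.033352 − 0.032596·230.8) / 0.000756 = 0.233448/0.000756 ≈ 308.8.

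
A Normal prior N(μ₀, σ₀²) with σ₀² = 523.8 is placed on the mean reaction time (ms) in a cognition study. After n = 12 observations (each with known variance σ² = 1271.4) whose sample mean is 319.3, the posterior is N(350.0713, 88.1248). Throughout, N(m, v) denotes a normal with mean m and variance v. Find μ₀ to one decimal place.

μ₀ = 502.2

With known observation variance, the Normal–Normal posterior has precision τ_n = τ₀ + n/σ² and mean μ_n = (τ₀μ₀ + (n/σ²)x̄)/τ_n.
Here τ₀ = 1/523.8 = 0.001909 and τ_data = 12/1271.4 = 0.009438, so τ_n = 0.011347.
Rearranging for μ₀: μ₀ = (μ_n·τ_n − τ_data·x̄)/τ₀ = (350.0713·0.011347 − 0.009438·319.3) / 0.001909 = 0.958706/0.001909 ≈ 502.2.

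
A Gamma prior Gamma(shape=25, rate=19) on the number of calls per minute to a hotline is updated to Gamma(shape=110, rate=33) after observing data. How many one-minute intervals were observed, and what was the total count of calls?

Gamma–Poisson conjugacy: posterior shape = α + Σxᵢ, posterior rate = β + n.
Matching: Σxᵢ = 110 − 25 = 85 and n = 33 − 19 = 14.

n = 14 one-minute intervals with total 85 calls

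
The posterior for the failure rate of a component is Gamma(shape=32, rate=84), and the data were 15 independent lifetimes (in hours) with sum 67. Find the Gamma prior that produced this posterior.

For an exponential likelihood with a Gamma(α, β) prior on the rate, n observations with total T give posterior Gamma(α+n, β+T).
So α = 32 − 15 = 17 and β = 84 − 67 = 17.

Gamma(shape=17, rate=17)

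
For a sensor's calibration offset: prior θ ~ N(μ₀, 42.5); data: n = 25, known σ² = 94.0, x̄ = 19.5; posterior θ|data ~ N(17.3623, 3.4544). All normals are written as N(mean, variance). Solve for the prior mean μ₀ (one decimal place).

μ₀ = -6.8

With known observation variance, the Normal–Normal posterior has precision τ_n = τ₀ + n/σ² and mean μ_n = (τ₀μ₀ + (n/σ²)x̄)/τ_n.
Here τ₀ = 1/42.5 = 0.023529 and τ_data = 25/94.0 = 0.265957, so τ_n = 0.289486.
Rearranging for μ₀: μ₀ = (μ_n·τ_n − τ_data·x̄)/τ₀ = (17.3623·0.289486 − 0.265957·19.5) / 0.023529 = -0.160019/0.023529 ≈ -6.8.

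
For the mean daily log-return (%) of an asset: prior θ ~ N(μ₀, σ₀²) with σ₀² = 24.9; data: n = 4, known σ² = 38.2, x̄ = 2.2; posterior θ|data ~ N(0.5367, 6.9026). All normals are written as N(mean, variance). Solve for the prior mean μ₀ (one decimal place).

μ₀ = -3.8

The posterior mean is a precision-weighted average: μ_n = (τ₀μ₀ + τ_data·x̄)/(τ₀+τ_data), with τ₀=1/σ₀² and τ_data=n/σ².
Here τ₀ = 1/24.9 = 0.040161 and τ_data = 4/38.2 = 0.104712, so τ_n = 0.144873.
Rearranging for μ₀: μ₀ = (μ_n·τ_n − τ_data·x̄)/τ₀ = (0.5367·0.144873 − 0.104712·2.2) / 0.040161 = -0.152613/0.040161 ≈ -3.8.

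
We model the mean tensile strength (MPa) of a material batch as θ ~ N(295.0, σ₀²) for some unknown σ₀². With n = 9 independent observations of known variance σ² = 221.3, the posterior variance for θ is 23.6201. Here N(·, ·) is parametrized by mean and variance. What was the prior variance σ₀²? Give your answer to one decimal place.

σ₀² = 599.5

Posterior precision equals prior precision plus data precision: 1/σ_n² = 1/σ₀² + n/σ².
So 1/σ₀² = 1/23.6201 − 9/221.3 = 0.042337 − 0.040669 = 0.001668.
Hence σ₀² = 1/0.001668 ≈ 599.5.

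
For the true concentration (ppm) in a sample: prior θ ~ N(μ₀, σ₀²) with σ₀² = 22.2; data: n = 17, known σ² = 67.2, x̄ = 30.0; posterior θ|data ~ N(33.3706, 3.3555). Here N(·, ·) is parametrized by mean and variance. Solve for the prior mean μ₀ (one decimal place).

The posterior mean is a precision-weighted average: μ_n = (τ₀μ₀ + τ_data·x̄)/(τ₀+τ_data), with τ₀=1/σ₀² and τ_data=n/σ².
Here τ₀ = 1/22.2 = 0.045045 and τ_data = 17/67.2 = 0.252976, so τ_n = 0.298021.
Rearranging for μ₀: μ₀ = (μ_n·τ_n − τ_data·x̄)/τ₀ = (33.3706·0.298021 − 0.252976·30.0) / 0.045045 = 2.355860/0.045045 ≈ 52.3.

μ₀ = 52.3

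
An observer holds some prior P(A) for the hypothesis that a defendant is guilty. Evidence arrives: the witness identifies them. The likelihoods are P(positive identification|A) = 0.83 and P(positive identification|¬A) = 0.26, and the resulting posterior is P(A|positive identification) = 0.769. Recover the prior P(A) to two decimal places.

Bayes' rule in odds form gives O(A|E) = O(A)·[P(E|A)/P(E|¬A)], hence O(A) = O(A|E)/LR.
Posterior odds = 0.769/(1−0.769) = 3.3290. LR = 0.83/0.26 = 3.1923.
Prior odds = 3.3290/3.1923 = 1.0428, so P(A) = 1.0428/(1+1.0428) ≈ 0.51.

P(A) = 0.51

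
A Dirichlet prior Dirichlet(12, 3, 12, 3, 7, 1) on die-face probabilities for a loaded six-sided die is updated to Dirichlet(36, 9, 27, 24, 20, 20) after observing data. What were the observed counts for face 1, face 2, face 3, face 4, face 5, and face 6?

counts (24, 6, 15, 21, 13, 19)

For a Dirichlet(α) prior with multinomial counts c, the posterior is Dirichlet(α + c) componentwise.
Counts are posterior − prior componentwise: 36−12=24, 9−3=6, 27−12=15, 24−3=21, 20−7=13, 20−1=19.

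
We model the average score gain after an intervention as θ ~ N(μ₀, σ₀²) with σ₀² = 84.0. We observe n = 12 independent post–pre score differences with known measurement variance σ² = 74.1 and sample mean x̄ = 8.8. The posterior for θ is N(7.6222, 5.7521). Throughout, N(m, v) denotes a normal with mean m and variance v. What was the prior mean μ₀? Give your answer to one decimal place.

μ₀ = -8.4

With known observation variance, the Normal–Normal posterior has precision τ_n = τ₀ + n/σ² and mean μ_n = (τ₀μ₀ + (n/σ²)x̄)/τ_n.
Here τ₀ = 1/84.0 = 0.011905 and τ_data = 12/74.1 = 0.161943, so τ_n = 0.173848.
Rearranging for μ₀: μ₀ = (μ_n·τ_n − τ_data·x̄)/τ₀ = (7.6222·0.173848 − 0.161943·8.8) / 0.011905 = -0.099994/0.011905 ≈ -8.4.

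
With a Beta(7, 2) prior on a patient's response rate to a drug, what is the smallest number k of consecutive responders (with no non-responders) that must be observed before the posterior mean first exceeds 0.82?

After k responders and 0 non-responders the posterior is Beta(7+k, 2), with mean (7+k)/(7+2+k).
Set (7+k)/(9+k) > 0.82 and solve: k > (0.82·9 − 7)/(1 − 0.82) = 2.111.
The smallest integer exceeding 2.111 is 3, and checking k=3: (10)/(12) = 0.8333 > 0.82.

k = 3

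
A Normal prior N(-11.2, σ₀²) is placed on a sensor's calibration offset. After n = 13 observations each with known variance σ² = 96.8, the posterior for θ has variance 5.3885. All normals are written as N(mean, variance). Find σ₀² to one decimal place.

σ₀² = 19.5

Posterior precision equals prior precision plus data precision: 1/σ_n² = 1/σ₀² + n/σ².
So 1/σ₀² = 1/5.3885 − 13/96.8 = 0.185580 − 0.134298 = 0.051282.
Hence σ₀² = 1/0.051282 ≈ 19.5.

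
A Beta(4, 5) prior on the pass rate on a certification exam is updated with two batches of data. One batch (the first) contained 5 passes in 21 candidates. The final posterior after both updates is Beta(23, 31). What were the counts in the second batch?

14 passes and 10 failures

Sequential conjugate updates are equivalent to a single update on the pooled data, so total successes = posterior α − prior α and total failures = posterior β − prior β.
Total across both batches: 23−4=19 passes, 31−5=26 failures.
Subtract the first batch: 19−5=14 passes and 26−16=10 failures.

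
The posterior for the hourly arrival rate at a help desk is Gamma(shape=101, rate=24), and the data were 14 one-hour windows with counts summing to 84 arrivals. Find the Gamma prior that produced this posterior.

Gamma(shape=17, rate=10)

A Gamma(α, β) prior (rate parametrization) on a Poisson rate with n observations summing to S gives posterior Gamma(α+S, β+n).
So α = 101 − 84 = 17 and β = 24 − 14 = 10.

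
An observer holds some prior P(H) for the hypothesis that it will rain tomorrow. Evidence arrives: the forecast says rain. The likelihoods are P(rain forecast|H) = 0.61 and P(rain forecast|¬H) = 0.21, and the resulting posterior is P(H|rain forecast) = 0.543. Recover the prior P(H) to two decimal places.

In odds form, posterior odds = prior odds × likelihood ratio, so prior odds = posterior odds ÷ LR.
Posterior odds = 0.543/(1−0.543) = 1.1882. LR = 0.61/0.21 = 2.9048.
Prior odds = 1.1882/2.9048 = 0.4090, so P(H) = 0.4090/(1+0.4090) ≈ 0.29.

P(H) = 0.29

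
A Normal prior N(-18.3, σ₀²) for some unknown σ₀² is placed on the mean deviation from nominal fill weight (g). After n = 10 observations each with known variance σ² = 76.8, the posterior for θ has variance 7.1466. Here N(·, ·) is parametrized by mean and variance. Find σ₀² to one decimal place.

For the Normal–Normal model with known σ², precisions add: τ_n = τ₀ + n/σ².
So 1/σ₀² = 1/7.1466 − 10/76.8 = 0.139927 − 0.130208 = 0.009719.
Hence σ₀² = 1/0.009719 ≈ 102.9.

σ₀² = 102.9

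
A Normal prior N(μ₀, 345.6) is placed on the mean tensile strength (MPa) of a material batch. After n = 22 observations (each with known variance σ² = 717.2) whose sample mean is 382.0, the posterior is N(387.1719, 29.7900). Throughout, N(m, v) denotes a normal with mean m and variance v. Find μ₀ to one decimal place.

μ₀ = 442.0

The posterior mean is a precision-weighted average: μ_n = (τ₀μ₀ + τ_data·x̄)/(τ₀+τ_data), with τ₀=1/σ₀² and τ_data=n/σ².
Here τ₀ = 1/345.6 = 0.002894 and τ_data = 22/717.2 = 0.030675, so τ_n = 0.033569.
Rearranging for μ₀: μ₀ = (μ_n·τ_n − τ_data·x̄)/τ₀ = (387.1719·0.033569 − 0.030675·382.0) / 0.002894 = 1.279124/0.002894 ≈ 442.0.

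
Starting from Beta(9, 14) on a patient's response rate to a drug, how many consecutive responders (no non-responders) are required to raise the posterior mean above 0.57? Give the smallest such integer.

k = 10

After k responders and 0 non-responders the posterior is Beta(9+k, 14), with mean (9+k)/(9+14+k).
Set (9+k)/(23+k) > 0.57 and solve: k > (0.57·23 − 9)/(1 − 0.57) = 9.558.
The smallest integer exceeding 9.558 is 10.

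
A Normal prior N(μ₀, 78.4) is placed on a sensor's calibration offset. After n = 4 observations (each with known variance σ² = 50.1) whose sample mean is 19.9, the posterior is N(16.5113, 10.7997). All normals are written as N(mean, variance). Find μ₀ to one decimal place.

With known observation variance, the Normal–Normal posterior has precision τ_n = τ₀ + n/σ² and mean μ_n = (τ₀μ₀ + (n/σ²)x̄)/τ_n.
Here τ₀ = 1/78.4 = 0.012755 and τ_data = 4/50.1 = 0.079840, so τ_n = 0.092595.
Rearranging for μ₀: μ₀ = (μ_n·τ_n − τ_data·x̄)/τ₀ = (16.5113·0.092595 − 0.079840·19.9) / 0.012755 = -0.059952/0.012755 ≈ -4.7.

μ₀ = -4.7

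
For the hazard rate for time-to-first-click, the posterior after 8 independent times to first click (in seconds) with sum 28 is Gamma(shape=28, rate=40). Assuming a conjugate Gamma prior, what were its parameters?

For an exponential likelihood with a Gamma(α, β) prior on the rate, n observations with total T give posterior Gamma(α+n, β+T).
So α = 28 − 8 = 20 and β = 40 − 28 = 12.

Gamma(shape=20, rate=12)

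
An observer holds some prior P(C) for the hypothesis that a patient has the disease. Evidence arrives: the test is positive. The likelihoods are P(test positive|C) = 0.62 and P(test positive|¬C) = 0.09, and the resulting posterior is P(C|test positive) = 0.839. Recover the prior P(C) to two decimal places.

Bayes' rule in odds form gives O(C|E) = O(C)·[P(E|C)/P(E|¬C)], hence O(C) = O(C|E)/LR.
Posterior odds = 0.839/(1−0.839) = 5.2112. LR = 0.62/0.09 = 6.8889.
Prior odds = 5.2112/6.8889 = 0.7565, so P(C) = 0.7565/(1+0.7565) ≈ 0.43.

P(C) = 0.43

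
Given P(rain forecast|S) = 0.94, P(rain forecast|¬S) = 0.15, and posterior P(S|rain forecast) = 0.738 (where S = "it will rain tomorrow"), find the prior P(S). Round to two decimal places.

P(S) = 0.31

In odds form, posterior odds = prior odds × likelihood ratio, so prior odds = posterior odds ÷ LR.
Posterior odds = 0.738/(1−0.738) = 2.8168. LR = 0.94/0.15 = 6.2667.
Prior odds = 2.8168/6.2667 = 0.4495, so P(S) = 0.4495/(1+0.4495) ≈ 0.31.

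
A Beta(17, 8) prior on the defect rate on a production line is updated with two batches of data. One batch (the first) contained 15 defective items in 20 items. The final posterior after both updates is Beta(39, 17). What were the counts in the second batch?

Because Beta–binomial updating is additive in the counts, the combined data contributed (α_post−α_prior, β_post−β_prior) successes and failures.
Total across both batches: 39−17=22 defective items, 17−8=9 good items.
Subtract the first batch: 22−15=7 defective items and 9−5=4 good items.

7 defective items and 4 good items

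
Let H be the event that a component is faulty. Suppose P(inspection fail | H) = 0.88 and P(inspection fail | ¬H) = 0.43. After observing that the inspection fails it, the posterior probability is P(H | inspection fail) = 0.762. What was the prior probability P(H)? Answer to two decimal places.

In odds form, posterior odds = prior odds × likelihood ratio, so prior odds = posterior odds ÷ LR.
Posterior odds = 0.762/(1−0.762) = 3.2017. LR = 0.88/0.43 = 2.0465.
Prior odds = 3.2017/2.0465 = 1.5645, so P(H) = 1.5645/(1+1.5645) ≈ 0.61.

P(H) = 0.61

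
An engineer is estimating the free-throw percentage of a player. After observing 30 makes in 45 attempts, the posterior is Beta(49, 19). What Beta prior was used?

Beta(19, 4)

A Beta(a, b) prior with s successes and f failures in binomial data gives a Beta(a+s, b+f) posterior.
Subtract the data counts: 49−30=19, 19−15=4.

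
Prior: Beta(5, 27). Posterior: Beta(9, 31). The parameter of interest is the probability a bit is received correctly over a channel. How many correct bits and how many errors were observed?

A Beta(a, b) prior with s successes and f failures in binomial data gives a Beta(a+s, b+f) posterior.
So s = 9 − 5 = 4 and f = 31 − 27 = 4.

4 correct bits and 4 errors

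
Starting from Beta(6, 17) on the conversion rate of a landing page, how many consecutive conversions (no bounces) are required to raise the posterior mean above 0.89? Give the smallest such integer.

After k conversions and 0 bounces the posterior is Beta(6+k, 17), with mean (6+k)/(6+17+k).
Set (6+k)/(23+k) > 0.89 and solve: k > (0.89·23 − 6)/(1 − 0.89) = 131.545.
The smallest integer exceeding 131.545 is 132.

k = 132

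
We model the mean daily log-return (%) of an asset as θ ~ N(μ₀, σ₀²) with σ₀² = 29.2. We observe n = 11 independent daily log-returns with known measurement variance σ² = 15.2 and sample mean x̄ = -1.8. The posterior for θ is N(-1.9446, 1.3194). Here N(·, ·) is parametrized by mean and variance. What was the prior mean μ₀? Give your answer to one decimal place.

μ₀ = -5.0

The posterior mean is a precision-weighted average: μ_n = (τ₀μ₀ + τ_data·x̄)/(τ₀+τ_data), with τ₀=1/σ₀² and τ_data=n/σ².
Here τ₀ = 1/29.2 = 0.034247 and τ_data = 11/15.2 = 0.723684, so τ_n = 0.757931.
Rearranging for μ₀: μ₀ = (μ_n·τ_n − τ_data·x̄)/τ₀ = (-1.9446·0.757931 − 0.723684·-1.8) / 0.034247 = -0.171241/0.034247 ≈ -5.0.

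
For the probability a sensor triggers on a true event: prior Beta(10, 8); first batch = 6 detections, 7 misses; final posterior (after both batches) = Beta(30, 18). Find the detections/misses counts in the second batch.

14 detections and 3 misses

Because Beta–binomial updating is additive in the counts, the combined data contributed (α_post−α_prior, β_post−β_prior) successes and failures.
Total across both batches: 30−10=20 detections, 18−8=10 misses.
Subtract the first batch: 20−6=14 detections and 10−7=3 misses.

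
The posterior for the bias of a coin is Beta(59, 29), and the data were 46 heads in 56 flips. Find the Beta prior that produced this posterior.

Beta is conjugate to the binomial likelihood: posterior = Beta(a+s, b+f).
Subtract the data counts: 59−46=13, 29−10=19.

Beta(13, 19)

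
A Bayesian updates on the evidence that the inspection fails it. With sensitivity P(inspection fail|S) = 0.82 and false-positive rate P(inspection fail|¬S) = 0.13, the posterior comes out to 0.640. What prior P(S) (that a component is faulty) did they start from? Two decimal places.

In odds form, posterior odds = prior odds × likelihood ratio, so prior odds = posterior odds ÷ LR.
Posterior odds = 0.640/(1−0.640) = 1.7778. LR = 0.82/0.13 = 6.3077.
Prior odds = 1.7778/6.3077 = 0.2818, so P(S) = 0.2818/(1+0.2818) ≈ 0.22.

P(S) = 0.22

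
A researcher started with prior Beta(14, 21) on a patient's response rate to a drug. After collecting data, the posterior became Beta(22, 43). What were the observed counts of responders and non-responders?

Beta is conjugate to the binomial likelihood: posterior = Beta(α+s, β+f).
Match parameters: s=22−14=8, f=43−21=22.

8 responders and 22 non-responders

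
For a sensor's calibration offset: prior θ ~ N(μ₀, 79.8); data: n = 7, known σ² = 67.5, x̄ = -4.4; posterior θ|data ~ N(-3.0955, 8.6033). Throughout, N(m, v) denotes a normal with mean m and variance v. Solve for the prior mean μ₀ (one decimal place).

With known observation variance, the Normal–Normal posterior has precision τ_n = τ₀ + n/σ² and mean μ_n = (τ₀μ₀ + (n/σ²)x̄)/τ_n.
Here τ₀ = 1/79.8 = 0.012531 and τ_data = 7/67.5 = 0.103704, so τ_n = 0.116235.
Rearranging for μ₀: μ₀ = (μ_n·τ_n − τ_data·x̄)/τ₀ = (-3.0955·0.116235 − 0.103704·-4.4) / 0.012531 = 0.096492/0.012531 ≈ 7.7.

μ₀ = 7.7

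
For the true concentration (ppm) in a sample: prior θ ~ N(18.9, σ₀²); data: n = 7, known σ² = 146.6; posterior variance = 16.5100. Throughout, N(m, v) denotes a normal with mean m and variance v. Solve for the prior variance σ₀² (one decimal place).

σ₀² = 78.0

For the Normal–Normal model with known σ², precisions add: τ_n = τ₀ + n/σ².
So 1/σ₀² = 1/16.5100 − 7/146.6 = 0.060569 − 0.047749 = 0.012820.
Hence σ₀² = 1/0.012820 ≈ 78.0.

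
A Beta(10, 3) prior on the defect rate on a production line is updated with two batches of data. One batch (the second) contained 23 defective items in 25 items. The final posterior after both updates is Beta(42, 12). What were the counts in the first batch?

9 defective items and 7 good items

Sequential conjugate updates are equivalent to a single update on the pooled data, so total successes = posterior α − prior α and total failures = posterior β − prior β.
Total across both batches: 42−10=32 defective items, 12−3=9 good items.
Subtract the second batch: 32−23=9 defective items and 9−2=7 good items.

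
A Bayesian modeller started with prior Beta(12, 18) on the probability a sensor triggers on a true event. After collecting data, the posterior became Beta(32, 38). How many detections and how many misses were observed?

20 detections and 20 misses

A Beta(α, β) prior with s successes and f failures in binomial data gives a Beta(α+s, β+f) posterior.
Match parameters: s=32−12=20, f=38−18=20.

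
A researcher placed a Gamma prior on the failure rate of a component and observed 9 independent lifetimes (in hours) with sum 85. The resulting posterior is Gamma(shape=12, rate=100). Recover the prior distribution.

Gamma–exponential conjugacy: posterior shape = α + n, posterior rate = β + Σtᵢ.
So α = 12 − 9 = 3 and β = 100 − 85 = 15.

Gamma(shape=3, rate=15)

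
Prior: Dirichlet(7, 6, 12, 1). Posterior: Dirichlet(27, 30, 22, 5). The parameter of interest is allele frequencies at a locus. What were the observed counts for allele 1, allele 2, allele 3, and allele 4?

counts (20, 24, 10, 4)

For a Dirichlet(α) prior with multinomial counts c, the posterior is Dirichlet(α + c) componentwise.
Counts are posterior − prior componentwise: 27−7=20, 30−6=24, 22−12=10, 5−1=4.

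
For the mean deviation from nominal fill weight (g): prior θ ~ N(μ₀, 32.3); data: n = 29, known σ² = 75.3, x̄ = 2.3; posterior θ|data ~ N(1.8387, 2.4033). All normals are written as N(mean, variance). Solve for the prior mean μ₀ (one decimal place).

μ₀ = -3.9

With known observation variance, the Normal–Normal posterior has precision τ_n = τ₀ + n/σ² and mean μ_n = (τ₀μ₀ + (n/σ²)x̄)/τ_n.
Here τ₀ = 1/32.3 = 0.030960 and τ_data = 29/75.3 = 0.385126, so τ_n = 0.416086.
Rearranging for μ₀: μ₀ = (μ_n·τ_n − τ_data·x̄)/τ₀ = (1.8387·0.416086 − 0.385126·2.3) / 0.030960 = -0.120732/0.030960 ≈ -3.9.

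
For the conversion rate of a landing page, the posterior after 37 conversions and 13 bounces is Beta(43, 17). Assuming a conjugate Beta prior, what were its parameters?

Beta(6, 4)

Under Beta–binomial conjugacy the posterior parameters are (α+s, β+f).
Subtract the data counts: 43−37=6, 17−13=4.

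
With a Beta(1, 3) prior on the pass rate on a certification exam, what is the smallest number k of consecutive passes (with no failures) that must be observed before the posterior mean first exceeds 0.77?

k = 10

After k passes and 0 failures the posterior is Beta(1+k, 3), with mean (1+k)/(1+3+k).
Set (1+k)/(4+k) > 0.77 and solve: k > (0.77·4 − 1)/(1 − 0.77) = 9.043.
The smallest integer exceeding 9.043 is 10.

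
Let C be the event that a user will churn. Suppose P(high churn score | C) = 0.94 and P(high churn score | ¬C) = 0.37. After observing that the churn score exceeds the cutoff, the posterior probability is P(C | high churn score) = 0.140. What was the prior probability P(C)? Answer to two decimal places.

P(C) = 0.06

In odds form, posterior odds = prior odds × likelihood ratio, so prior odds = posterior odds ÷ LR.
Posterior odds = 0.140/(1−0.140) = 0.1628. LR = 0.94/0.37 = 2.5405.
Prior odds = 0.1628/2.5405 = 0.0641, so P(C) = 0.0641/(1+0.0641) ≈ 0.06.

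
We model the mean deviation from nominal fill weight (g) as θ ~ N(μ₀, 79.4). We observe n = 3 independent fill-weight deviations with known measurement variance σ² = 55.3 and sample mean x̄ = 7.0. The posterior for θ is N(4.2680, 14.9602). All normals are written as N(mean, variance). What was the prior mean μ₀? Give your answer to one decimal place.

μ₀ = -7.5

With known observation variance, the Normal–Normal posterior has precision τ_n = τ₀ + n/σ² and mean μ_n = (τ₀μ₀ + (n/σ²)x̄)/τ_n.
Here τ₀ = 1/79.4 = 0.012594 and τ_data = 3/55.3 = 0.054250, so τ_n = 0.066844.
Rearranging for μ₀: μ₀ = (μ_n·τ_n − τ_data·x̄)/τ₀ = (4.2680·0.066844 − 0.054250·7.0) / 0.012594 = -0.094460/0.012594 ≈ -7.5.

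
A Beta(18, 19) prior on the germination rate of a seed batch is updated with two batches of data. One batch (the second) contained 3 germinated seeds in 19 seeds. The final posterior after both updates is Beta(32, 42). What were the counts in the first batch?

11 germinated seeds and 7 non-germinating seeds

Because Beta–binomial updating is additive in the counts, the combined data contributed (α_post−α_prior, β_post−β_prior) successes and failures.
Total across both batches: 32−18=14 germinated seeds, 42−19=23 non-germinating seeds.
Subtract the second batch: 14−3=11 germinated seeds and 23−16=7 non-germinating seeds.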